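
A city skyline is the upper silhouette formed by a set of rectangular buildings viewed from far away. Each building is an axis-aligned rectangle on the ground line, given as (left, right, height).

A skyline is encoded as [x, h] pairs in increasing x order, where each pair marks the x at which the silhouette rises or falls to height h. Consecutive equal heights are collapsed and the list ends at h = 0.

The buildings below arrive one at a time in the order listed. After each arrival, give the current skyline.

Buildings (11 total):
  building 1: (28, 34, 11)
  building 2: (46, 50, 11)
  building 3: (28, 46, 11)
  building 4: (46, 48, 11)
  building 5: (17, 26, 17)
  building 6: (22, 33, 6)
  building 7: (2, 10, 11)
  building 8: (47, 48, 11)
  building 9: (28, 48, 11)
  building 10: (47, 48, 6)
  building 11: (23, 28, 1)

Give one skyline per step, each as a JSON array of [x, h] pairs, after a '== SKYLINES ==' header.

== SKYLINES ==
[[28,11],[34,0]]
[[28,11],[34,0],[46,11],[50,0]]
[[28,11],[50,0]]
[[28,11],[50,0]]
[[17,17],[26,0],[28,11],[50,0]]
[[17,17],[26,6],[28,11],[50,0]]
[[2,11],[10,0],[17,17],[26,6],[28,11],[50,0]]
[[2,11],[10,0],[17,17],[26,6],[28,11],[50,0]]
[[2,11],[10,0],[17,17],[26,6],[28,11],[50,0]]
[[2,11],[10,0],[17,17],[26,6],[28,11],[50,0]]
[[2,11],[10,0],[17,17],[26,6],[28,11],[50,0]]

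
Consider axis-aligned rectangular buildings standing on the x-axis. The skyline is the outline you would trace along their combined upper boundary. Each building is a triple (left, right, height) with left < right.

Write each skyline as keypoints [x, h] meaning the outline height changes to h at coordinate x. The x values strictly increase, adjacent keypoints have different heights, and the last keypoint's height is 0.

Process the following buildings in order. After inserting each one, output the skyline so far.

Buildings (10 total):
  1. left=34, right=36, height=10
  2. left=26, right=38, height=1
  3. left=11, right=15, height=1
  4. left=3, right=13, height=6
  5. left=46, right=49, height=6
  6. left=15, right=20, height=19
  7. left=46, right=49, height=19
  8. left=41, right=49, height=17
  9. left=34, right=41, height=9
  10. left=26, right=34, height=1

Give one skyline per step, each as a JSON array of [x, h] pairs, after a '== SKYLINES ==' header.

== SKYLINES ==
[[34,10],[36,0]]
[[26,1],[34,10],[36,1],[38,0]]
[[11,1],[15,0],[26,1],[34,10],[36,1],[38,0]]
[[3,6],[13,1],[15,0],[26,1],[34,10],[36,1],[38,0]]
[[3,6],[13,1],[15,0],[26,1],[34,10],[36,1],[38,0],[46,6],[49,0]]
[[3,6],[13,1],[15,19],[20,0],[26,1],[34,10],[36,1],[38,0],[46,6],[49,0]]
[[3,6],[13,1],[15,19],[20,0],[26,1],[34,10],[36,1],[38,0],[46,19],[49,0]]
[[3,6],[13,1],[15,19],[20,0],[26,1],[34,10],[36,1],[38,0],[41,17],[46,19],[49,0]]
[[3,6],[13,1],[15,19],[20,0],[26,1],[34,10],[36,9],[41,17],[46,19],[49,0]]
[[3,6],[13,1],[15,19],[20,0],[26,1],[34,10],[36,9],[41,17],[46,19],[49,0]]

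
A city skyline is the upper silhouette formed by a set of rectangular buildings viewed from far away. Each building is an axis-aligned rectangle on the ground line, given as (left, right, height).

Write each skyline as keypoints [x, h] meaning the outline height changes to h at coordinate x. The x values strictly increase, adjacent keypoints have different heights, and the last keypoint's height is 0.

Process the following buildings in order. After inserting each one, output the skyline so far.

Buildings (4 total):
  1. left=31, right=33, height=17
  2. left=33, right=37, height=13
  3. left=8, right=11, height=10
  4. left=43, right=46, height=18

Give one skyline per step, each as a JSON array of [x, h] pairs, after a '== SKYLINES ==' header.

== SKYLINES ==
[[31,17],[33,0]]
[[31,17],[33,13],[37,0]]
[[8,10],[11,0],[31,17],[33,13],[37,0]]
[[8,10],[11,0],[31,17],[33,13],[37,0],[43,18],[46,0]]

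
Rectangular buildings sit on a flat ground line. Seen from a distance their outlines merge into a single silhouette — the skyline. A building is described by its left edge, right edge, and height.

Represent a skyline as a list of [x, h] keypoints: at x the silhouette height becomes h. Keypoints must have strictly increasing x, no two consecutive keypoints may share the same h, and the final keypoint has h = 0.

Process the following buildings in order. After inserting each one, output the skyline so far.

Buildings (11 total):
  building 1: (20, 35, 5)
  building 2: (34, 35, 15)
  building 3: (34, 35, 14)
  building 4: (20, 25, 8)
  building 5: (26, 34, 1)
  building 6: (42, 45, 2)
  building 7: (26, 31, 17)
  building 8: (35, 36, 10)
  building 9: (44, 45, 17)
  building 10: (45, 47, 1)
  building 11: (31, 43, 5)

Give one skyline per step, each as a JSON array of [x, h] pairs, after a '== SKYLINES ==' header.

== SKYLINES ==
[[20,5],[35,0]]
[[20,5],[34,15],[35,0]]
[[20,5],[34,15],[35,0]]
[[20,8],[25,5],[34,15],[35,0]]
[[20,8],[25,5],[34,15],[35,0]]
[[20,8],[25,5],[34,15],[35,0],[42,2],[45,0]]
[[20,8],[25,5],[26,17],[31,5],[34,15],[35,0],[42,2],[45,0]]
[[20,8],[25,5],[26,17],[31,5],[34,15],[35,10],[36,0],[42,2],[45,0]]
[[20,8],[25,5],[26,17],[31,5],[34,15],[35,10],[36,0],[42,2],[44,17],[45,0]]
[[20,8],[25,5],[26,17],[31,5],[34,15],[35,10],[36,0],[42,2],[44,17],[45,1],[47,0]]
[[20,8],[25,5],[26,17],[31,5],[34,15],[35,10],[36,5],[43,2],[44,17],[45,1],[47,0]]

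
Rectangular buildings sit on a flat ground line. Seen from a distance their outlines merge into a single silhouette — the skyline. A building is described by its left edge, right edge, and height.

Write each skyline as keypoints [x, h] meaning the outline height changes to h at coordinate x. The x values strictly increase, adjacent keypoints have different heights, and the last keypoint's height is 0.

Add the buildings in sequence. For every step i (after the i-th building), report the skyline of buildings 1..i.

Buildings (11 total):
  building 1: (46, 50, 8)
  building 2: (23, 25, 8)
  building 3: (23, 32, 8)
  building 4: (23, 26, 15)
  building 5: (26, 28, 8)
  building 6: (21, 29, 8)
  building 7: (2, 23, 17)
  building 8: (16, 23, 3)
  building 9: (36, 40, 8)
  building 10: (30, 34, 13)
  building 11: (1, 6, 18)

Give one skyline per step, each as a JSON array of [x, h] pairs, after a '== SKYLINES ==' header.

== SKYLINES ==
[[46,8],[50,0]]
[[23,8],[25,0],[46,8],[50,0]]
[[23,8],[32,0],[46,8],[50,0]]
[[23,15],[26,8],[32,0],[46,8],[50,0]]
[[23,15],[26,8],[32,0],[46,8],[50,0]]
[[21,8],[23,15],[26,8],[32,0],[46,8],[50,0]]
[[2,17],[23,15],[26,8],[32,0],[46,8],[50,0]]
[[2,17],[23,15],[26,8],[32,0],[46,8],[50,0]]
[[2,17],[23,15],[26,8],[32,0],[36,8],[40,0],[46,8],[50,0]]
[[2,17],[23,15],[26,8],[30,13],[34,0],[36,8],[40,0],[46,8],[50,0]]
[[1,18],[6,17],[23,15],[26,8],[30,13],[34,0],[36,8],[40,0],[46,8],[50,0]]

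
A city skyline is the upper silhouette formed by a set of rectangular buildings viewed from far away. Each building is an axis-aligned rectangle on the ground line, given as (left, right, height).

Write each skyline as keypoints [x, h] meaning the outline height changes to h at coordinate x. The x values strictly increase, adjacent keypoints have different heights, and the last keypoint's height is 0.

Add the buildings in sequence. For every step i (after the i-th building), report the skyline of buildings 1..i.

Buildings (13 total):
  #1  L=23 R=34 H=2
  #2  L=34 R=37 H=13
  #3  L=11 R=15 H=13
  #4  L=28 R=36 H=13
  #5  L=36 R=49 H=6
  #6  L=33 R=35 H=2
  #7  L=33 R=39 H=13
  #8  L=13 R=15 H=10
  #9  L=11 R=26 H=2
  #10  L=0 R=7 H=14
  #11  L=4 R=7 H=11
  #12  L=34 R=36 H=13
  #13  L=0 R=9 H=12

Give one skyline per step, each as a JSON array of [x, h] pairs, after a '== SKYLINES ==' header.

== SKYLINES ==
[[23,2],[34,0]]
[[23,2],[34,13],[37,0]]
[[11,13],[15,0],[23,2],[34,13],[37,0]]
[[11,13],[15,0],[23,2],[28,13],[37,0]]
[[11,13],[15,0],[23,2],[28,13],[37,6],[49,0]]
[[11,13],[15,0],[23,2],[28,13],[37,6],[49,0]]
[[11,13],[15,0],[23,2],[28,13],[39,6],[49,0]]
[[11,13],[15,0],[23,2],[28,13],[39,6],[49,0]]
[[11,13],[15,2],[28,13],[39,6],[49,0]]
[[0,14],[7,0],[11,13],[15,2],[28,13],[39,6],[49,0]]
[[0,14],[7,0],[11,13],[15,2],[28,13],[39,6],[49,0]]
[[0,14],[7,0],[11,13],[15,2],[28,13],[39,6],[49,0]]
[[0,14],[7,12],[9,0],[11,13],[15,2],[28,13],[39,6],[49,0]]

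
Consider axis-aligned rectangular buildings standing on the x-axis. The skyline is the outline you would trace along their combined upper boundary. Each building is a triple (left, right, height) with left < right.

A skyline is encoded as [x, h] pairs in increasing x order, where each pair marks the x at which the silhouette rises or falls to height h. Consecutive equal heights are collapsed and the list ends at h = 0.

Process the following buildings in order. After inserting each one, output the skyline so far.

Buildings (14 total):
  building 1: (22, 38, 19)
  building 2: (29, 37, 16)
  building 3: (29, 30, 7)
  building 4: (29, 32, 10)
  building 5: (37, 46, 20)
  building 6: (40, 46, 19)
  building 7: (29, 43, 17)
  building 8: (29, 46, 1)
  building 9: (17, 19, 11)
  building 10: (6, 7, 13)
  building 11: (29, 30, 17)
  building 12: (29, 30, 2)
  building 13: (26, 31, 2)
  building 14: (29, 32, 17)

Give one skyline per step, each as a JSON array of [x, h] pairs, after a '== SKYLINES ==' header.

== SKYLINES ==
[[22,19],[38,0]]
[[22,19],[38,0]]
[[22,19],[38,0]]
[[22,19],[38,0]]
[[22,19],[37,20],[46,0]]
[[22,19],[37,20],[46,0]]
[[22,19],[37,20],[46,0]]
[[22,19],[37,20],[46,0]]
[[17,11],[19,0],[22,19],[37,20],[46,0]]
[[6,13],[7,0],[17,11],[19,0],[22,19],[37,20],[46,0]]
[[6,13],[7,0],[17,11],[19,0],[22,19],[37,20],[46,0]]
[[6,13],[7,0],[17,11],[19,0],[22,19],[37,20],[46,0]]
[[6,13],[7,0],[17,11],[19,0],[22,19],[37,20],[46,0]]
[[6,13],[7,0],[17,11],[19,0],[22,19],[37,20],[46,0]]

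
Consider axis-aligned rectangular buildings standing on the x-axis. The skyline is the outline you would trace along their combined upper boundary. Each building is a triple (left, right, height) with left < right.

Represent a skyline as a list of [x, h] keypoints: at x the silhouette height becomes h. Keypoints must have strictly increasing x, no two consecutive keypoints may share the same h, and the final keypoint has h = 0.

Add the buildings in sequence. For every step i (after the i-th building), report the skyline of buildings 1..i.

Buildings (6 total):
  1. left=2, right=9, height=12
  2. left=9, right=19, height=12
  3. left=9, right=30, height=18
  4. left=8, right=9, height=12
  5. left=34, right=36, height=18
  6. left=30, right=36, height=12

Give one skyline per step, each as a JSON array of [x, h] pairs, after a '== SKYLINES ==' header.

== SKYLINES ==
[[2,12],[9,0]]
[[2,12],[19,0]]
[[2,12],[9,18],[30,0]]
[[2,12],[9,18],[30,0]]
[[2,12],[9,18],[30,0],[34,18],[36,0]]
[[2,12],[9,18],[30,12],[34,18],[36,0]]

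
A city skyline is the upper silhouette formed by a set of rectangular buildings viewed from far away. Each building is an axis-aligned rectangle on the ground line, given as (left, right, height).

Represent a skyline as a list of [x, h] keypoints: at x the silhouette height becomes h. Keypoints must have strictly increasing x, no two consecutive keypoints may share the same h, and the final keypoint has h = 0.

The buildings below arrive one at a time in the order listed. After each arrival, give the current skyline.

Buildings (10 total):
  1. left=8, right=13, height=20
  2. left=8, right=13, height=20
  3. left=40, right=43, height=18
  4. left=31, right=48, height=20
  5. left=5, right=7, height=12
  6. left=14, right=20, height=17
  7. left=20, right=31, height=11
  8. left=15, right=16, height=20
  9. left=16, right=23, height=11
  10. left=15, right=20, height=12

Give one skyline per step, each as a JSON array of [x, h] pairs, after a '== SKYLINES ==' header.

== SKYLINES ==
[[8,20],[13,0]]
[[8,20],[13,0]]
[[8,20],[13,0],[40,18],[43,0]]
[[8,20],[13,0],[31,20],[48,0]]
[[5,12],[7,0],[8,20],[13,0],[31,20],[48,0]]
[[5,12],[7,0],[8,20],[13,0],[14,17],[20,0],[31,20],[48,0]]
[[5,12],[7,0],[8,20],[13,0],[14,17],[20,11],[31,20],[48,0]]
[[5,12],[7,0],[8,20],[13,0],[14,17],[15,20],[16,17],[20,11],[31,20],[48,0]]
[[5,12],[7,0],[8,20],[13,0],[14,17],[15,20],[16,17],[20,11],[31,20],[48,0]]
[[5,12],[7,0],[8,20],[13,0],[14,17],[15,20],[16,17],[20,11],[31,20],[48,0]]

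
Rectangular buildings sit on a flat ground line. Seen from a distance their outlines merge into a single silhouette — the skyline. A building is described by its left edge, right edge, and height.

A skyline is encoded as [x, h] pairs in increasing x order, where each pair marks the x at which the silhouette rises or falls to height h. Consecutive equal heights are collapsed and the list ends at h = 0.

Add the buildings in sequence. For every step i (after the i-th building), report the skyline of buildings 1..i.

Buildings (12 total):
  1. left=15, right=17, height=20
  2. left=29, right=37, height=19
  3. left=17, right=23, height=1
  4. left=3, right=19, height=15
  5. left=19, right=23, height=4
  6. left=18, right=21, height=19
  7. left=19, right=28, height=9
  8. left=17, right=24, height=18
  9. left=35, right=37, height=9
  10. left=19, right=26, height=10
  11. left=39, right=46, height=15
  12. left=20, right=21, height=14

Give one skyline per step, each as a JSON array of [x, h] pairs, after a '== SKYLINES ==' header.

== SKYLINES ==
[[15,20],[17,0]]
[[15,20],[17,0],[29,19],[37,0]]
[[15,20],[17,1],[23,0],[29,19],[37,0]]
[[3,15],[15,20],[17,15],[19,1],[23,0],[29,19],[37,0]]
[[3,15],[15,20],[17,15],[19,4],[23,0],[29,19],[37,0]]
[[3,15],[15,20],[17,15],[18,19],[21,4],[23,0],[29,19],[37,0]]
[[3,15],[15,20],[17,15],[18,19],[21,9],[28,0],[29,19],[37,0]]
[[3,15],[15,20],[17,18],[18,19],[21,18],[24,9],[28,0],[29,19],[37,0]]
[[3,15],[15,20],[17,18],[18,19],[21,18],[24,9],[28,0],[29,19],[37,0]]
[[3,15],[15,20],[17,18],[18,19],[21,18],[24,10],[26,9],[28,0],[29,19],[37,0]]
[[3,15],[15,20],[17,18],[18,19],[21,18],[24,10],[26,9],[28,0],[29,19],[37,0],[39,15],[46,0]]
[[3,15],[15,20],[17,18],[18,19],[21,18],[24,10],[26,9],[28,0],[29,19],[37,0],[39,15],[46,0]]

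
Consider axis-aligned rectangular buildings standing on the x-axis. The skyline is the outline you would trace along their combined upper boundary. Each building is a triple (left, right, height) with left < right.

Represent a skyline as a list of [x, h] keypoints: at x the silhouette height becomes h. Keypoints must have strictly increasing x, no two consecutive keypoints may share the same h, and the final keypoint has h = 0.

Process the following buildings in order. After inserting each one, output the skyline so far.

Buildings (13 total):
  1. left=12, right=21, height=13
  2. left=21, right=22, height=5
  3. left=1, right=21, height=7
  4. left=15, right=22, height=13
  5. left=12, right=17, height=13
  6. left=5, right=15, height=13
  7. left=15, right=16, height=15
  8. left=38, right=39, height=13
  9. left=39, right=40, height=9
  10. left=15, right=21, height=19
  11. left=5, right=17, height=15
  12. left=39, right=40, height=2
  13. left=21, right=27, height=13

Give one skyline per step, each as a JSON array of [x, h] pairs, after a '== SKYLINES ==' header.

== SKYLINES ==
[[12,13],[21,0]]
[[12,13],[21,5],[22,0]]
[[1,7],[12,13],[21,5],[22,0]]
[[1,7],[12,13],[22,0]]
[[1,7],[12,13],[22,0]]
[[1,7],[5,13],[22,0]]
[[1,7],[5,13],[15,15],[16,13],[22,0]]
[[1,7],[5,13],[15,15],[16,13],[22,0],[38,13],[39,0]]
[[1,7],[5,13],[15,15],[16,13],[22,0],[38,13],[39,9],[40,0]]
[[1,7],[5,13],[15,19],[21,13],[22,0],[38,13],[39,9],[40,0]]
[[1,7],[5,15],[15,19],[21,13],[22,0],[38,13],[39,9],[40,0]]
[[1,7],[5,15],[15,19],[21,13],[22,0],[38,13],[39,9],[40,0]]
[[1,7],[5,15],[15,19],[21,13],[27,0],[38,13],[39,9],[40,0]]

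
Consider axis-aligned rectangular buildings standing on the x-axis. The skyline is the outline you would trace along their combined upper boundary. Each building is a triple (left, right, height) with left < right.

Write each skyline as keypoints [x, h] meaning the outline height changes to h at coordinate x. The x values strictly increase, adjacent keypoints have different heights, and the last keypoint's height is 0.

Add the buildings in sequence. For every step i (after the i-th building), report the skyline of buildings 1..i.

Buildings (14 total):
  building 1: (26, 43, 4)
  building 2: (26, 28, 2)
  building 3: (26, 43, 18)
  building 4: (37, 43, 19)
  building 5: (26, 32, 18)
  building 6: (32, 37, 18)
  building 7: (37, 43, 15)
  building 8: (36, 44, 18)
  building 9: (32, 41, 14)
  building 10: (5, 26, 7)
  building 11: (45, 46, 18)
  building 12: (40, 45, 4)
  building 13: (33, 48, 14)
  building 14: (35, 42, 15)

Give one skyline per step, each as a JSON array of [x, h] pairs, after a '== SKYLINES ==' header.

== SKYLINES ==
[[26,4],[43,0]]
[[26,4],[43,0]]
[[26,18],[43,0]]
[[26,18],[37,19],[43,0]]
[[26,18],[37,19],[43,0]]
[[26,18],[37,19],[43,0]]
[[26,18],[37,19],[43,0]]
[[26,18],[37,19],[43,18],[44,0]]
[[26,18],[37,19],[43,18],[44,0]]
[[5,7],[26,18],[37,19],[43,18],[44,0]]
[[5,7],[26,18],[37,19],[43,18],[44,0],[45,18],[46,0]]
[[5,7],[26,18],[37,19],[43,18],[44,4],[45,18],[46,0]]
[[5,7],[26,18],[37,19],[43,18],[44,14],[45,18],[46,14],[48,0]]
[[5,7],[26,18],[37,19],[43,18],[44,14],[45,18],[46,14],[48,0]]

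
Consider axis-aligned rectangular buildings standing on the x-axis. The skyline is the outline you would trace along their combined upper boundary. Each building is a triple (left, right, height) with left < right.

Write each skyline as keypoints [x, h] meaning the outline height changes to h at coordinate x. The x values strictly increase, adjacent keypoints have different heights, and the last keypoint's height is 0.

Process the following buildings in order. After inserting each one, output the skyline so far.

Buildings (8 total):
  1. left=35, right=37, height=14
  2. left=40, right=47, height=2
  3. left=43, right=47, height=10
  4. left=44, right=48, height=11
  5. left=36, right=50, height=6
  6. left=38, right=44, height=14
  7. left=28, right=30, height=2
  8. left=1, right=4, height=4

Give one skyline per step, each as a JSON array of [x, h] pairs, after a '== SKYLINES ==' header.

== SKYLINES ==
[[35,14],[37,0]]
[[35,14],[37,0],[40,2],[47,0]]
[[35,14],[37,0],[40,2],[43,10],[47,0]]
[[35,14],[37,0],[40,2],[43,10],[44,11],[48,0]]
[[35,14],[37,6],[43,10],[44,11],[48,6],[50,0]]
[[35,14],[37,6],[38,14],[44,11],[48,6],[50,0]]
[[28,2],[30,0],[35,14],[37,6],[38,14],[44,11],[48,6],[50,0]]
[[1,4],[4,0],[28,2],[30,0],[35,14],[37,6],[38,14],[44,11],[48,6],[50,0]]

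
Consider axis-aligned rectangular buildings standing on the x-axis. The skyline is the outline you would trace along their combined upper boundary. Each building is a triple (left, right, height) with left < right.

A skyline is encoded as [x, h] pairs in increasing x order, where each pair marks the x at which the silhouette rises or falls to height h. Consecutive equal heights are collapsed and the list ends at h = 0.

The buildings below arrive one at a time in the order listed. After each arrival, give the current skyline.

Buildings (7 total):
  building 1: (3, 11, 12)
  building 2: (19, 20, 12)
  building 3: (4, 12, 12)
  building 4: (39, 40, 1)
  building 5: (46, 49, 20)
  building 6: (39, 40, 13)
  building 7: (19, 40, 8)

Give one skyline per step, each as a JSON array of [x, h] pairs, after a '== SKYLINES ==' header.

== SKYLINES ==
[[3,12],[11,0]]
[[3,12],[11,0],[19,12],[20,0]]
[[3,12],[12,0],[19,12],[20,0]]
[[3,12],[12,0],[19,12],[20,0],[39,1],[40,0]]
[[3,12],[12,0],[19,12],[20,0],[39,1],[40,0],[46,20],[49,0]]
[[3,12],[12,0],[19,12],[20,0],[39,13],[40,0],[46,20],[49,0]]
[[3,12],[12,0],[19,12],[20,8],[39,13],[40,0],[46,20],[49,0]]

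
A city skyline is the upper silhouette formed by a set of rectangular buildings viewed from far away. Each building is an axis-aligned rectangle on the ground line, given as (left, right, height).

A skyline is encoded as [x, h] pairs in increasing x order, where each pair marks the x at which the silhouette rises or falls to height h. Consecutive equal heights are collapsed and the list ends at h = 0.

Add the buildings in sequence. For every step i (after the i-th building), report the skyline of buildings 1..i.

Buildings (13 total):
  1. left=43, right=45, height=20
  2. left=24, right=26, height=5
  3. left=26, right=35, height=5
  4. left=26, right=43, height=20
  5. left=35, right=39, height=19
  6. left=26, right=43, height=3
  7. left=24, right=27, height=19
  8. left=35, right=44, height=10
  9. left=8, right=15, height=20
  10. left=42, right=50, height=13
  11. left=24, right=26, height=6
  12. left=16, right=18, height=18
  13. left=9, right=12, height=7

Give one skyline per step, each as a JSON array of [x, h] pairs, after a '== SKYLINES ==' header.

== SKYLINES ==
[[43,20],[45,0]]
[[24,5],[26,0],[43,20],[45,0]]
[[24,5],[35,0],[43,20],[45,0]]
[[24,5],[26,20],[45,0]]
[[24,5],[26,20],[45,0]]
[[24,5],[26,20],[45,0]]
[[24,19],[26,20],[45,0]]
[[24,19],[26,20],[45,0]]
[[8,20],[15,0],[24,19],[26,20],[45,0]]
[[8,20],[15,0],[24,19],[26,20],[45,13],[50,0]]
[[8,20],[15,0],[24,19],[26,20],[45,13],[50,0]]
[[8,20],[15,0],[16,18],[18,0],[24,19],[26,20],[45,13],[50,0]]
[[8,20],[15,0],[16,18],[18,0],[24,19],[26,20],[45,13],[50,0]]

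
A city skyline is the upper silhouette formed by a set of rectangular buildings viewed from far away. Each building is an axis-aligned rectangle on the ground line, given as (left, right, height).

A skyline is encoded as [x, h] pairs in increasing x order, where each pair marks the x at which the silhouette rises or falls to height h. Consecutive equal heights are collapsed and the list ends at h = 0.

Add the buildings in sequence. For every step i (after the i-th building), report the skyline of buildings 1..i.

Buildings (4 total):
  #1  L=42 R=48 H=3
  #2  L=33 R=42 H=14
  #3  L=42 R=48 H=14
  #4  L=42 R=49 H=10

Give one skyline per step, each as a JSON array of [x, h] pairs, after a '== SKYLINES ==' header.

== SKYLINES ==
[[42,3],[48,0]]
[[33,14],[42,3],[48,0]]
[[33,14],[48,0]]
[[33,14],[48,10],[49,0]]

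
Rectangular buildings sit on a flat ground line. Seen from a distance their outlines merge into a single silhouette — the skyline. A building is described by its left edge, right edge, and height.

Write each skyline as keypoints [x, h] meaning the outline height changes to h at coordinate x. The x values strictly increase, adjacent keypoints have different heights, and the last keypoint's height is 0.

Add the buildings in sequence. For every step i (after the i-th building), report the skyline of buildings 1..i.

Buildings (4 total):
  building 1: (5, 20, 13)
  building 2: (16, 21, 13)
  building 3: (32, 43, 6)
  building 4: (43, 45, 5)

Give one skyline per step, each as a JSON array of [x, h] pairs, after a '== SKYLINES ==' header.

== SKYLINES ==
[[5,13],[20,0]]
[[5,13],[21,0]]
[[5,13],[21,0],[32,6],[43,0]]
[[5,13],[21,0],[32,6],[43,5],[45,0]]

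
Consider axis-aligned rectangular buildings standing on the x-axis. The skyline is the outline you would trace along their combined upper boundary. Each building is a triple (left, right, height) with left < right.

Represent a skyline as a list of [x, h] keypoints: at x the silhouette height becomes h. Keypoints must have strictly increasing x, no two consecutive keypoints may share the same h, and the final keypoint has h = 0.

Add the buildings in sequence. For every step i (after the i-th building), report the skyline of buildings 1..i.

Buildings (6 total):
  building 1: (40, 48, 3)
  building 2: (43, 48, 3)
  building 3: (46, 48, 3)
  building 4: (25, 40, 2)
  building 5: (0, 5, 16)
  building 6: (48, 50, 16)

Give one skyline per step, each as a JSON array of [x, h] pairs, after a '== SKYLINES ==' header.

== SKYLINES ==
[[40,3],[48,0]]
[[40,3],[48,0]]
[[40,3],[48,0]]
[[25,2],[40,3],[48,0]]
[[0,16],[5,0],[25,2],[40,3],[48,0]]
[[0,16],[5,0],[25,2],[40,3],[48,16],[50,0]]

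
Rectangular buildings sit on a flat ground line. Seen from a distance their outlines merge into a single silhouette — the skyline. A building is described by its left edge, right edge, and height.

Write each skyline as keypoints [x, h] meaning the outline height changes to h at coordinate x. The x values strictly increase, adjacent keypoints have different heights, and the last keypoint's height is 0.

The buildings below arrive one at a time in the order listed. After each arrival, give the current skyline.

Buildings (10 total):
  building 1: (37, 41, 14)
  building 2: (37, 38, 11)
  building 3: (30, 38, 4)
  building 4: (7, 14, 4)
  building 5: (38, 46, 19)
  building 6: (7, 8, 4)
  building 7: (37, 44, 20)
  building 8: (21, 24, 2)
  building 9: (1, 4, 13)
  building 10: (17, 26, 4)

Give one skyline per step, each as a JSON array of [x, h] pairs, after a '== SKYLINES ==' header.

== SKYLINES ==
[[37,14],[41,0]]
[[37,14],[41,0]]
[[30,4],[37,14],[41,0]]
[[7,4],[14,0],[30,4],[37,14],[41,0]]
[[7,4],[14,0],[30,4],[37,14],[38,19],[46,0]]
[[7,4],[14,0],[30,4],[37,14],[38,19],[46,0]]
[[7,4],[14,0],[30,4],[37,20],[44,19],[46,0]]
[[7,4],[14,0],[21,2],[24,0],[30,4],[37,20],[44,19],[46,0]]
[[1,13],[4,0],[7,4],[14,0],[21,2],[24,0],[30,4],[37,20],[44,19],[46,0]]
[[1,13],[4,0],[7,4],[14,0],[17,4],[26,0],[30,4],[37,20],[44,19],[46,0]]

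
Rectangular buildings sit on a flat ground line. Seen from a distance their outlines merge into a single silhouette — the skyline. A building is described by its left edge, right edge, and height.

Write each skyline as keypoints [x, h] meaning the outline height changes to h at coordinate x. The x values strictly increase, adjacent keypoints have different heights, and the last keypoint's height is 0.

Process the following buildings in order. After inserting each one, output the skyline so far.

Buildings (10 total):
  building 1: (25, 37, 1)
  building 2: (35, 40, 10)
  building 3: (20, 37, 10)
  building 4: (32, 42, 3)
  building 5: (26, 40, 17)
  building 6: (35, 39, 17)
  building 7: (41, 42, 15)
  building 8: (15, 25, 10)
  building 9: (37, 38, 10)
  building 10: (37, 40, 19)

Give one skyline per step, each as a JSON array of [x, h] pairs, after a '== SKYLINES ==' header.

== SKYLINES ==
[[25,1],[37,0]]
[[25,1],[35,10],[40,0]]
[[20,10],[40,0]]
[[20,10],[40,3],[42,0]]
[[20,10],[26,17],[40,3],[42,0]]
[[20,10],[26,17],[40,3],[42,0]]
[[20,10],[26,17],[40,3],[41,15],[42,0]]
[[15,10],[26,17],[40,3],[41,15],[42,0]]
[[15,10],[26,17],[40,3],[41,15],[42,0]]
[[15,10],[26,17],[37,19],[40,3],[41,15],[42,0]]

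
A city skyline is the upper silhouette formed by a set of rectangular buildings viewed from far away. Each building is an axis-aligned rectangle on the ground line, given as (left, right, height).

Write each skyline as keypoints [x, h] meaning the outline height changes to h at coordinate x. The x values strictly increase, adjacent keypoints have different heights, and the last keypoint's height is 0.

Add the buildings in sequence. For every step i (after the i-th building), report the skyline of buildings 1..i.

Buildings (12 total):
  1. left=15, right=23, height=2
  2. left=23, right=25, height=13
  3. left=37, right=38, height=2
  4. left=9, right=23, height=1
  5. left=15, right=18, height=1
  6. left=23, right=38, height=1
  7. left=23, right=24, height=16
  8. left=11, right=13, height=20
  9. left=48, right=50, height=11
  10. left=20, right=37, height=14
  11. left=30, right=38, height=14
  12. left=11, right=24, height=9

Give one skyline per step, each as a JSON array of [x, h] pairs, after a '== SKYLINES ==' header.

== SKYLINES ==
[[15,2],[23,0]]
[[15,2],[23,13],[25,0]]
[[15,2],[23,13],[25,0],[37,2],[38,0]]
[[9,1],[15,2],[23,13],[25,0],[37,2],[38,0]]
[[9,1],[15,2],[23,13],[25,0],[37,2],[38,0]]
[[9,1],[15,2],[23,13],[25,1],[37,2],[38,0]]
[[9,1],[15,2],[23,16],[24,13],[25,1],[37,2],[38,0]]
[[9,1],[11,20],[13,1],[15,2],[23,16],[24,13],[25,1],[37,2],[38,0]]
[[9,1],[11,20],[13,1],[15,2],[23,16],[24,13],[25,1],[37,2],[38,0],[48,11],[50,0]]
[[9,1],[11,20],[13,1],[15,2],[20,14],[23,16],[24,14],[37,2],[38,0],[48,11],[50,0]]
[[9,1],[11,20],[13,1],[15,2],[20,14],[23,16],[24,14],[38,0],[48,11],[50,0]]
[[9,1],[11,20],[13,9],[20,14],[23,16],[24,14],[38,0],[48,11],[50,0]]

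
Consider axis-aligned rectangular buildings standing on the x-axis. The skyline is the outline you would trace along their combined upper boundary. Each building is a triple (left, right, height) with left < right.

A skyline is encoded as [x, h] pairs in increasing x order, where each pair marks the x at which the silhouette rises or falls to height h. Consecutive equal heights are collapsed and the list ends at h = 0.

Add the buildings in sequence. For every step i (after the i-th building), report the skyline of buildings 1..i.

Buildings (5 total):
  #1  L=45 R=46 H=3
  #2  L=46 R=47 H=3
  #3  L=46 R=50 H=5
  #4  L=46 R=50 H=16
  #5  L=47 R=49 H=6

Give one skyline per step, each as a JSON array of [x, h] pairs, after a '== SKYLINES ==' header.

== SKYLINES ==
[[45,3],[46,0]]
[[45,3],[47,0]]
[[45,3],[46,5],[50,0]]
[[45,3],[46,16],[50,0]]
[[45,3],[46,16],[50,0]]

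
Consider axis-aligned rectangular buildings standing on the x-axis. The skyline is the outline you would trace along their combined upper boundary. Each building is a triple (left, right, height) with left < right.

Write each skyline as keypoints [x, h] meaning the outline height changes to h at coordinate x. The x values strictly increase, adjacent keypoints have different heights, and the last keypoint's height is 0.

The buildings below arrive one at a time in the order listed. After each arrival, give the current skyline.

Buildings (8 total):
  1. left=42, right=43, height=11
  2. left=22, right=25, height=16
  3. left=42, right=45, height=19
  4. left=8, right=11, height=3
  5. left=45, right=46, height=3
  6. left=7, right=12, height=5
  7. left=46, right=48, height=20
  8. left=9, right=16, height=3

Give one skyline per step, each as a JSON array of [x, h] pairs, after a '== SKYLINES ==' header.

== SKYLINES ==
[[42,11],[43,0]]
[[22,16],[25,0],[42,11],[43,0]]
[[22,16],[25,0],[42,19],[45,0]]
[[8,3],[11,0],[22,16],[25,0],[42,19],[45,0]]
[[8,3],[11,0],[22,16],[25,0],[42,19],[45,3],[46,0]]
[[7,5],[12,0],[22,16],[25,0],[42,19],[45,3],[46,0]]
[[7,5],[12,0],[22,16],[25,0],[42,19],[45,3],[46,20],[48,0]]
[[7,5],[12,3],[16,0],[22,16],[25,0],[42,19],[45,3],[46,20],[48,0]]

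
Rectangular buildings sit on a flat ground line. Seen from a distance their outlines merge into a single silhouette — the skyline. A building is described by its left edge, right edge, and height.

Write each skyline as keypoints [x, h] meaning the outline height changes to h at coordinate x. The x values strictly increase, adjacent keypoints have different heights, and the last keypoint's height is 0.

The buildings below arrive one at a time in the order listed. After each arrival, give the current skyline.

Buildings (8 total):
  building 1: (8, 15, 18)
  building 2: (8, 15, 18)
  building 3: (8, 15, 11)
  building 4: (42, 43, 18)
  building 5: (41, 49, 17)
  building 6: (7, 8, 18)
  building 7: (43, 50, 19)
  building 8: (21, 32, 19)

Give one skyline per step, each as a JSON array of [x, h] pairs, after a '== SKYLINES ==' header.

== SKYLINES ==
[[8,18],[15,0]]
[[8,18],[15,0]]
[[8,18],[15,0]]
[[8,18],[15,0],[42,18],[43,0]]
[[8,18],[15,0],[41,17],[42,18],[43,17],[49,0]]
[[7,18],[15,0],[41,17],[42,18],[43,17],[49,0]]
[[7,18],[15,0],[41,17],[42,18],[43,19],[50,0]]
[[7,18],[15,0],[21,19],[32,0],[41,17],[42,18],[43,19],[50,0]]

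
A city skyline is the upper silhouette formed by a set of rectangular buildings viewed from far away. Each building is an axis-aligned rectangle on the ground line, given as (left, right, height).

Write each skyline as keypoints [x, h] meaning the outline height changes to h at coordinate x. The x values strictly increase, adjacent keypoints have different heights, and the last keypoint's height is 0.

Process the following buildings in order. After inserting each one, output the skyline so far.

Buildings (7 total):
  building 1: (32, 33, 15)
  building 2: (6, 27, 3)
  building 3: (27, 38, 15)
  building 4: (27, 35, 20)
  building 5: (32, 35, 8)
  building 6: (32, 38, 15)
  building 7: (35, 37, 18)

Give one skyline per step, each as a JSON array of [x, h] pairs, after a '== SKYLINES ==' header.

== SKYLINES ==
[[32,15],[33,0]]
[[6,3],[27,0],[32,15],[33,0]]
[[6,3],[27,15],[38,0]]
[[6,3],[27,20],[35,15],[38,0]]
[[6,3],[27,20],[35,15],[38,0]]
[[6,3],[27,20],[35,15],[38,0]]
[[6,3],[27,20],[35,18],[37,15],[38,0]]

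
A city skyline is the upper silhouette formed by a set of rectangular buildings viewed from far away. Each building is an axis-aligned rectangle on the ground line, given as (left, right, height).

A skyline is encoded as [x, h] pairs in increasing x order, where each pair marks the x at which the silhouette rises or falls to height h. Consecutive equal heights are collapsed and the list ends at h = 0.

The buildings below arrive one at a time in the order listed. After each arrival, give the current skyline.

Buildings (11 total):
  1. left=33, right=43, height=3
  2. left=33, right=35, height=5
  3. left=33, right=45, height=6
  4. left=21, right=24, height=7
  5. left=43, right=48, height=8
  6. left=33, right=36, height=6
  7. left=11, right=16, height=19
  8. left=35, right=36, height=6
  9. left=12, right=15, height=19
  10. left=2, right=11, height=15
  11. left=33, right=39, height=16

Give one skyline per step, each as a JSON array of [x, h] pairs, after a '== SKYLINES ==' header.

== SKYLINES ==
[[33,3],[43,0]]
[[33,5],[35,3],[43,0]]
[[33,6],[45,0]]
[[21,7],[24,0],[33,6],[45,0]]
[[21,7],[24,0],[33,6],[43,8],[48,0]]
[[21,7],[24,0],[33,6],[43,8],[48,0]]
[[11,19],[16,0],[21,7],[24,0],[33,6],[43,8],[48,0]]
[[11,19],[16,0],[21,7],[24,0],[33,6],[43,8],[48,0]]
[[11,19],[16,0],[21,7],[24,0],[33,6],[43,8],[48,0]]
[[2,15],[11,19],[16,0],[21,7],[24,0],[33,6],[43,8],[48,0]]
[[2,15],[11,19],[16,0],[21,7],[24,0],[33,16],[39,6],[43,8],[48,0]]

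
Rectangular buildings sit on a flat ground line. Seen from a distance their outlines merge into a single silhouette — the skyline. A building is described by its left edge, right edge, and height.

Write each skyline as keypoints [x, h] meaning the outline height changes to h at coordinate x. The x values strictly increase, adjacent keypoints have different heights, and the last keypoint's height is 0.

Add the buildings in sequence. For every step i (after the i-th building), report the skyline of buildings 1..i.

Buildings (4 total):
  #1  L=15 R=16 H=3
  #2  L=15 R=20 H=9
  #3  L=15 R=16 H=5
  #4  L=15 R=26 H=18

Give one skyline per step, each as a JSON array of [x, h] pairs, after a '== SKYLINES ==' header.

== SKYLINES ==
[[15,3],[16,0]]
[[15,9],[20,0]]
[[15,9],[20,0]]
[[15,18],[26,0]]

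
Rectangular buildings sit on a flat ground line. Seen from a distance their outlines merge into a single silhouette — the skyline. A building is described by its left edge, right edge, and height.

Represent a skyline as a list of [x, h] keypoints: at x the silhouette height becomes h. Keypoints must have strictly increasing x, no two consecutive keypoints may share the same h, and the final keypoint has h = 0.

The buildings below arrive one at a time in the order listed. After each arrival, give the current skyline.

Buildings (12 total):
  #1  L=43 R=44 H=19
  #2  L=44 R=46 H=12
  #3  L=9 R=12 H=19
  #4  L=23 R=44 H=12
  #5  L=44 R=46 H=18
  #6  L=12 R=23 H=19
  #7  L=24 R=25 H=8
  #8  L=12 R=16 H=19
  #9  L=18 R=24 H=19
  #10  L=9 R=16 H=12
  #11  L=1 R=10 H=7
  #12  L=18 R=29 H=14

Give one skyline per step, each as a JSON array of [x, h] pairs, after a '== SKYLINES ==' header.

== SKYLINES ==
[[43,19],[44,0]]
[[43,19],[44,12],[46,0]]
[[9,19],[12,0],[43,19],[44,12],[46,0]]
[[9,19],[12,0],[23,12],[43,19],[44,12],[46,0]]
[[9,19],[12,0],[23,12],[43,19],[44,18],[46,0]]
[[9,19],[23,12],[43,19],[44,18],[46,0]]
[[9,19],[23,12],[43,19],[44,18],[46,0]]
[[9,19],[23,12],[43,19],[44,18],[46,0]]
[[9,19],[24,12],[43,19],[44,18],[46,0]]
[[9,19],[24,12],[43,19],[44,18],[46,0]]
[[1,7],[9,19],[24,12],[43,19],[44,18],[46,0]]
[[1,7],[9,19],[24,14],[29,12],[43,19],[44,18],[46,0]]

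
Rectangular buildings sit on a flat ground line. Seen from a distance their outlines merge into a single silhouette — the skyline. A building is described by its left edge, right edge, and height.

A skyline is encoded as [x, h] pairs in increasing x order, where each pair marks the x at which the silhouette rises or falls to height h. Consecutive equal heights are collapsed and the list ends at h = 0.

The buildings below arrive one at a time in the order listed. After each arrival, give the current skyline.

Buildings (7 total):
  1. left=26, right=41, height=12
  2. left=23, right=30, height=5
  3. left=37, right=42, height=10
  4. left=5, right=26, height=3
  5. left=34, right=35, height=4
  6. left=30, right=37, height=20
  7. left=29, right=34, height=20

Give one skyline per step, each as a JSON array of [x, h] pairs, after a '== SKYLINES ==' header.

== SKYLINES ==
[[26,12],[41,0]]
[[23,5],[26,12],[41,0]]
[[23,5],[26,12],[41,10],[42,0]]
[[5,3],[23,5],[26,12],[41,10],[42,0]]
[[5,3],[23,5],[26,12],[41,10],[42,0]]
[[5,3],[23,5],[26,12],[30,20],[37,12],[41,10],[42,0]]
[[5,3],[23,5],[26,12],[29,20],[37,12],[41,10],[42,0]]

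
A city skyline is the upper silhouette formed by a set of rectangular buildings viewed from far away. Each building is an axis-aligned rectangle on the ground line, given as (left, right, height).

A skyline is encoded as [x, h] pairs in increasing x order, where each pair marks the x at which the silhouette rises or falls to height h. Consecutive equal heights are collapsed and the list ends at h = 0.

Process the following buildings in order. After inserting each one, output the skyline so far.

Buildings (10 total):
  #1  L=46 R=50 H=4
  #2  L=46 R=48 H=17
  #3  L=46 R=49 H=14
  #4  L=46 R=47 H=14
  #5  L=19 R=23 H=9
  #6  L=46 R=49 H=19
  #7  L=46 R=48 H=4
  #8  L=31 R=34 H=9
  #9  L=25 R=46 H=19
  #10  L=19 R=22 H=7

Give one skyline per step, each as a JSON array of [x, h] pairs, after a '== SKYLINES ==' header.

== SKYLINES ==
[[46,4],[50,0]]
[[46,17],[48,4],[50,0]]
[[46,17],[48,14],[49,4],[50,0]]
[[46,17],[48,14],[49,4],[50,0]]
[[19,9],[23,0],[46,17],[48,14],[49,4],[50,0]]
[[19,9],[23,0],[46,19],[49,4],[50,0]]
[[19,9],[23,0],[46,19],[49,4],[50,0]]
[[19,9],[23,0],[31,9],[34,0],[46,19],[49,4],[50,0]]
[[19,9],[23,0],[25,19],[49,4],[50,0]]
[[19,9],[23,0],[25,19],[49,4],[50,0]]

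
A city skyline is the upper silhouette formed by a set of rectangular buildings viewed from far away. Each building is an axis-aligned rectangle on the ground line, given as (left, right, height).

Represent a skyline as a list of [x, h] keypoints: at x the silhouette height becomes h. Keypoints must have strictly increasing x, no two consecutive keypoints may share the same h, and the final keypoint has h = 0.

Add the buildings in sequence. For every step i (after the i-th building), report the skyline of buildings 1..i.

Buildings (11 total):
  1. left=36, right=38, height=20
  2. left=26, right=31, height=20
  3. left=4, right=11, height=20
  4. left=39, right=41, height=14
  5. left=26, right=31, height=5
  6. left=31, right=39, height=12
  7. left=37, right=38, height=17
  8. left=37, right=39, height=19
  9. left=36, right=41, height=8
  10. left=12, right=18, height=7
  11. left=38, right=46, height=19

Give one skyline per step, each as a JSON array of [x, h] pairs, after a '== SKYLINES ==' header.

== SKYLINES ==
[[36,20],[38,0]]
[[26,20],[31,0],[36,20],[38,0]]
[[4,20],[11,0],[26,20],[31,0],[36,20],[38,0]]
[[4,20],[11,0],[26,20],[31,0],[36,20],[38,0],[39,14],[41,0]]
[[4,20],[11,0],[26,20],[31,0],[36,20],[38,0],[39,14],[41,0]]
[[4,20],[11,0],[26,20],[31,12],[36,20],[38,12],[39,14],[41,0]]
[[4,20],[11,0],[26,20],[31,12],[36,20],[38,12],[39,14],[41,0]]
[[4,20],[11,0],[26,20],[31,12],[36,20],[38,19],[39,14],[41,0]]
[[4,20],[11,0],[26,20],[31,12],[36,20],[38,19],[39,14],[41,0]]
[[4,20],[11,0],[12,7],[18,0],[26,20],[31,12],[36,20],[38,19],[39,14],[41,0]]
[[4,20],[11,0],[12,7],[18,0],[26,20],[31,12],[36,20],[38,19],[46,0]]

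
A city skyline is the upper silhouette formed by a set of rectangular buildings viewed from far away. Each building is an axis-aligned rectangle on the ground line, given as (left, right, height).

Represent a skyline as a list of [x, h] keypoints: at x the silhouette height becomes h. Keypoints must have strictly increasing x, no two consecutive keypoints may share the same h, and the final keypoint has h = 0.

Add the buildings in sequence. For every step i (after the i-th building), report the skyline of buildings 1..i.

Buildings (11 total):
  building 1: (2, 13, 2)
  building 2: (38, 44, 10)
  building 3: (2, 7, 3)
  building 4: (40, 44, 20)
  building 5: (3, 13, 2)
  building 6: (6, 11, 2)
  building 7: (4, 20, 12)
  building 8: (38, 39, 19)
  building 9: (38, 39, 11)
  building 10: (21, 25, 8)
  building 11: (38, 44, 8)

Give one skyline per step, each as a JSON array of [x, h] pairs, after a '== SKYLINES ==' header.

== SKYLINES ==
[[2,2],[13,0]]
[[2,2],[13,0],[38,10],[44,0]]
[[2,3],[7,2],[13,0],[38,10],[44,0]]
[[2,3],[7,2],[13,0],[38,10],[40,20],[44,0]]
[[2,3],[7,2],[13,0],[38,10],[40,20],[44,0]]
[[2,3],[7,2],[13,0],[38,10],[40,20],[44,0]]
[[2,3],[4,12],[20,0],[38,10],[40,20],[44,0]]
[[2,3],[4,12],[20,0],[38,19],[39,10],[40,20],[44,0]]
[[2,3],[4,12],[20,0],[38,19],[39,10],[40,20],[44,0]]
[[2,3],[4,12],[20,0],[21,8],[25,0],[38,19],[39,10],[40,20],[44,0]]
[[2,3],[4,12],[20,0],[21,8],[25,0],[38,19],[39,10],[40,20],[44,0]]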